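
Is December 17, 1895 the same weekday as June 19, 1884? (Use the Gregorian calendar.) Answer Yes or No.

No

From Jun 19, 1884 to Dec 17, 1895 is 4198 days.
4198 mod 7 = 5, so they are different weekdays.
(Jun 19, 1884 is a Thursday; Dec 17, 1895 is a Tuesday.)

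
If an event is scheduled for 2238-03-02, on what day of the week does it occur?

Friday

Doomsday rule: the anchor day for the 2200s is Friday. For year 38: 38÷12 = 3 r 2, and 2÷4 = 0, so 3+2+0 = 5.
Friday + 5 ≡ Wednesday — that's 2238's doomsday.
In March the doomsday date is Mar 14.
Mar 2 is 12 days before Mar 14; 12 mod 7 = 5, so Wednesday − 5 = Friday.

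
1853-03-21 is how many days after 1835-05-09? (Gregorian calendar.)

May 9, 1835 → May 9, 1836: 366 days (Feb 29, 1836 is in that span).
May 9, 1836 → May 9, 1837: 365 days.
May 9, 1837 → May 9, 1838: 365 days.
May 9, 1838 → May 9, 1839: 365 days.
May 9, 1839 → May 9, 1840: 366 days (Feb 29, 1840 is in that span).
May 9, 1840 → May 9, 1841: 365 days.
May 9, 1841 → May 9, 1842: 365 days.
May 9, 1842 → May 9, 1843: 365 days.
May 9, 1843 → May 9, 1844: 366 days (Feb 29, 1844 is in that span).
May 9, 1844 → May 9, 1845: 365 days.
May 9, 1845 → May 9, 1846: 365 days.
May 9, 1846 → May 9, 1847: 365 days.
May 9, 1847 → May 9, 1848: 366 days (Feb 29, 1848 is in that span).
May 9, 1848 → May 9, 1849: 365 days.
May 9, 1849 → May 9, 1850: 365 days.
May 9, 1850 → May 9, 1851: 365 days.
May 9, 1851 → May 9, 1852: 366 days (Feb 29, 1852 is in that span).
May 9, 1852 → Jun 9, 1852: 31 days (May has 31).
Jun 9, 1852 → Jul 9, 1852: 30 days (June has 30).
Jul 9, 1852 → Aug 9, 1852: 31 days (July has 31).
Aug 9, 1852 → Sep 9, 1852: 31 days (August has 31).
Sep 9, 1852 → Oct 9, 1852: 30 days (September has 30).
Oct 9, 1852 → Nov 9, 1852: 31 days (October has 31).
Nov 9, 1852 → Dec 9, 1852: 30 days (November has 30).
Dec 9, 1852 → Jan 9, 1853: 31 days (December has 31).
Jan 9, 1853 → Feb 9, 1853: 31 days (January has 31).
Feb 9, 1853 → Mar 9, 1853: 28 days (February has 28).
Mar 9, 1853 → Mar 21, 1853: 12 days.
Total: 6526 days.

6526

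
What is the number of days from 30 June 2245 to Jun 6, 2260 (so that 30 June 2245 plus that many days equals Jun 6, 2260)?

5455

Jun 30, 2245 → Jun 30, 2246: 365 days.
Jun 30, 2246 → Jun 30, 2247: 365 days.
Jun 30, 2247 → Jun 30, 2248: 366 days (Feb 29, 2248 is in that span).
Jun 30, 2248 → Jun 30, 2249: 365 days.
Jun 30, 2249 → Jun 30, 2250: 365 days.
Jun 30, 2250 → Jun 30, 2251: 365 days.
Jun 30, 2251 → Jun 30, 2252: 366 days (Feb 29, 2252 is in that span).
Jun 30, 2252 → Jun 30, 2253: 365 days.
Jun 30, 2253 → Jun 30, 2254: 365 days.
Jun 30, 2254 → Jun 30, 2255: 365 days.
Jun 30, 2255 → Jun 30, 2256: 366 days (Feb 29, 2256 is in that span).
Jun 30, 2256 → Jun 30, 2257: 365 days.
Jun 30, 2257 → Jun 30, 2258: 365 days.
Jun 30, 2258 → Jun 30, 2259: 365 days.
Jun 30, 2259 → Jul 30, 2259: 30 days (June has 30).
Jul 30, 2259 → Aug 30, 2259: 31 days (July has 31).
Aug 30, 2259 → Sep 30, 2259: 31 days (August has 31).
Sep 30, 2259 → Oct 30, 2259: 30 days (September has 30).
Oct 30, 2259 → Nov 30, 2259: 31 days (October has 31).
Nov 30, 2259 → Dec 30, 2259: 30 days (November has 30).
Dec 30, 2259 → Jan 30, 2260: 31 days (December has 31).
Jan 30, 2260 → Feb 29, 2260: 30 days (January has 31).
Feb 29, 2260 → Mar 29, 2260: 29 days (February has 29).
Mar 29, 2260 → Apr 29, 2260: 31 days (March has 31).
Apr 29, 2260 → May 29, 2260: 30 days (April has 30).
May 29, 2260 → Jun 6, 2260: 8 days.
Total: 5455 days.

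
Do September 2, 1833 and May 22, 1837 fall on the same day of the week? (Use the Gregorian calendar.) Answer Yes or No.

From Sep 2, 1833 to May 22, 1837 is 1358 days.
1358 mod 7 = 0, so they are the same weekday.
(Sep 2, 1833 is a Monday; May 22, 1837 is a Monday.)

Yes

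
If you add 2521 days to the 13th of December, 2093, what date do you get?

November 8, 2100

+365 (one year) → Dec 13, 2094 (2156 left).
+365 (one year) → Dec 13, 2095 (1791 left).
+366 (one year; includes Feb 29, 2096) → Dec 13, 2096 (1425 left).
+365 (one year) → Dec 13, 2097 (1060 left).
+365 (one year) → Dec 13, 2098 (695 left).
+365 (one year) → Dec 13, 2099 (330 left).
Dec has 31 days: +19 → Jan 1, 2100 (311 left).
Jan has 31 days: +31 → Feb 1, 2100 (280 left).
Feb has 28 days: +28 → Mar 1, 2100 (252 left).
Mar has 31 days: +31 → Apr 1, 2100 (221 left).
Apr has 30 days: +30 → May 1, 2100 (191 left).
May has 31 days: +31 → Jun 1, 2100 (160 left).
Jun has 30 days: +30 → Jul 1, 2100 (130 left).
Jul has 31 days: +31 → Aug 1, 2100 (99 left).
Aug has 31 days: +31 → Sep 1, 2100 (68 left).
Sep has 30 days: +30 → Oct 1, 2100 (38 left).
Oct has 31 days: +31 → Nov 1, 2100 (7 left).
+7 → Nov 8, 2100.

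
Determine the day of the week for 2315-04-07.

Doomsday rule: the anchor day for the 2300s is Wednesday. For year 15: 15÷12 = 1 r 3, and 3÷4 = 0, so 1+3+0 = 4.
Wednesday + 4 ≡ Sunday — that's 2315's doomsday.
In April the doomsday date is Apr 4.
Apr 7 is 3 days after Apr 4; 3 mod 7 = 3, so Sunday + 3 = Wednesday.

Wednesday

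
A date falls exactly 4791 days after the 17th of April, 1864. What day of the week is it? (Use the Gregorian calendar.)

First find the weekday of Apr 17, 1864. Doomsday rule: the anchor day for the 1800s is Friday. For year 64: 64÷12 = 5 r 4, and 4÷4 = 1, so 5+4+1 = 10.
Friday + 10 ≡ Monday — that's 1864's doomsday.
In April the doomsday date is Apr 4.
Apr 17 is 13 days after Apr 4; 13 mod 7 = 6, so Monday + 6 = Sunday.
4791 mod 7 = 3, so 4791 days after a Sunday is Sunday + 3 = Wednesday.

Wednesday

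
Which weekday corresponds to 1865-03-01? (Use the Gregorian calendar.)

Doomsday rule: the anchor day for the 1800s is Friday. For year 65: 65÷12 = 5 r 5, and 5÷4 = 1, so 5+5+1 = 11.
Friday + 11 ≡ Tuesday — that's 1865's doomsday.
In March the doomsday date is Mar 14.
Mar 1 is 13 days before Mar 14; 13 mod 7 = 6, so Tuesday − 6 = Wednesday.

Wednesday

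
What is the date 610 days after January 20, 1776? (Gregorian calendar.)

+366 (one year; includes Feb 29, 1776) → Jan 20, 1777 (244 left).
Jan has 31 days: +12 → Feb 1, 1777 (232 left).
Feb has 28 days: +28 → Mar 1, 1777 (204 left).
Mar has 31 days: +31 → Apr 1, 1777 (173 left).
Apr has 30 days: +30 → May 1, 1777 (143 left).
May has 31 days: +31 → Jun 1, 1777 (112 left).
Jun has 30 days: +30 → Jul 1, 1777 (82 left).
Jul has 31 days: +31 → Aug 1, 1777 (51 left).
Aug has 31 days: +31 → Sep 1, 1777 (20 left).
+20 → Sep 21, 1777.

September 21, 1777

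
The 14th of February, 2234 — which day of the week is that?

Friday

Doomsday rule: the anchor day for the 2200s is Friday. For year 34: 34÷12 = 2 r 10, and 10÷4 = 2, so 2+10+2 = 14.
Friday + 14 ≡ Friday — that's 2234's doomsday.
In February the doomsday date is Feb 28 (2234 is not a leap year).
Feb 14 is 14 days before Feb 28; 14 mod 7 = 0, so Friday − 0 = Friday.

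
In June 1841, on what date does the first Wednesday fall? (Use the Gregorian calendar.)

June 2, 1841

June 1, 1841 is a Tuesday.
The first Wednesday is therefore June 2 (1 days later).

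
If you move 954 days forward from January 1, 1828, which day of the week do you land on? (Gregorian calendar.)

Jan 1, 1828 is a Tuesday.
954 mod 7 = 2, so 954 days after a Tuesday is Tuesday + 2 = Thursday.

Thursday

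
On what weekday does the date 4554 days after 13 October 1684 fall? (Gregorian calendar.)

First find the weekday of Oct 13, 1684. Doomsday rule: the anchor day for the 1600s is Tuesday. For year 84: 84÷12 = 7 r 0, and 0÷4 = 0, so 7+0+0 = 7.
Tuesday + 7 ≡ Tuesday — that's 1684's doomsday.
In October the doomsday date is Oct 10.
Oct 13 is 3 days after Oct 10; 3 mod 7 = 3, so Tuesday + 3 = Friday.
4554 mod 7 = 4, so 4554 days after a Friday is Friday + 4 = Tuesday.

Tuesday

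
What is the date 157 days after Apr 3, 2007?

Apr has 30 days: +28 → May 1, 2007 (129 left).
May has 31 days: +31 → Jun 1, 2007 (98 left).
Jun has 30 days: +30 → Jul 1, 2007 (68 left).
Jul has 31 days: +31 → Aug 1, 2007 (37 left).
Aug has 31 days: +31 → Sep 1, 2007 (6 left).
+6 → Sep 7, 2007.

September 7, 2007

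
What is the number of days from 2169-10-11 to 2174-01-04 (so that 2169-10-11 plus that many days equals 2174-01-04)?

Oct 11, 2169 → Oct 11, 2170: 365 days.
Oct 11, 2170 → Oct 11, 2171: 365 days.
Oct 11, 2171 → Oct 11, 2172: 366 days (Feb 29, 2172 is in that span).
Oct 11, 2172 → Oct 11, 2173: 365 days.
Oct 11, 2173 → Nov 11, 2173: 31 days (October has 31).
Nov 11, 2173 → Dec 11, 2173: 30 days (November has 30).
Dec 11, 2173 → Jan 4, 2174: 24 days.
Total: 1546 days.

1546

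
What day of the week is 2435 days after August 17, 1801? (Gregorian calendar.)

Sunday

First find the weekday of Aug 17, 1801. Doomsday rule: the anchor day for the 1800s is Friday. For year 01: 1÷12 = 0 r 1, and 1÷4 = 0, so 0+1+0 = 1.
Friday + 1 ≡ Saturday — that's 1801's doomsday.
In August the doomsday date is Aug 8.
Aug 17 is 9 days after Aug 8; 9 mod 7 = 2, so Saturday + 2 = Monday.
2435 mod 7 = 6, so 2435 days after a Monday is Monday + 6 = Sunday.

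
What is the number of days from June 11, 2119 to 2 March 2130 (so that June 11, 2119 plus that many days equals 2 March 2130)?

Jun 11, 2119 → Jun 11, 2120: 366 days (Feb 29, 2120 is in that span).
Jun 11, 2120 → Jun 11, 2121: 365 days.
Jun 11, 2121 → Jun 11, 2122: 365 days.
Jun 11, 2122 → Jun 11, 2123: 365 days.
Jun 11, 2123 → Jun 11, 2124: 366 days (Feb 29, 2124 is in that span).
Jun 11, 2124 → Jun 11, 2125: 365 days.
Jun 11, 2125 → Jun 11, 2126: 365 days.
Jun 11, 2126 → Jun 11, 2127: 365 days.
Jun 11, 2127 → Jun 11, 2128: 366 days (Feb 29, 2128 is in that span).
Jun 11, 2128 → Jun 11, 2129: 365 days.
Jun 11, 2129 → Jul 11, 2129: 30 days (June has 30).
Jul 11, 2129 → Aug 11, 2129: 31 days (July has 31).
Aug 11, 2129 → Sep 11, 2129: 31 days (August has 31).
Sep 11, 2129 → Oct 11, 2129: 30 days (September has 30).
Oct 11, 2129 → Nov 11, 2129: 31 days (October has 31).
Nov 11, 2129 → Dec 11, 2129: 30 days (November has 30).
Dec 11, 2129 → Jan 11, 2130: 31 days (December has 31).
Jan 11, 2130 → Feb 11, 2130: 31 days (January has 31).
Feb 11, 2130 → Mar 2, 2130: 19 days.
Total: 3917 days.

3917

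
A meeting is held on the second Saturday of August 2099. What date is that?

August 8, 2099

August 1, 2099 is a Saturday.
The first Saturday is therefore August 1 (same day).
The second Saturday is 1 + 1×7 = August 8.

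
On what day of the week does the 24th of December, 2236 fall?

Saturday

January 1, 2236 is a Friday.
Jan 1, 2236 → Feb 1, 2236: 31 days (January has 31).
Feb 1, 2236 → Mar 1, 2236: 29 days (February has 29).
Mar 1, 2236 → Apr 1, 2236: 31 days (March has 31).
Apr 1, 2236 → May 1, 2236: 30 days (April has 30).
May 1, 2236 → Jun 1, 2236: 31 days (May has 31).
Jun 1, 2236 → Jul 1, 2236: 30 days (June has 30).
Jul 1, 2236 → Aug 1, 2236: 31 days (July has 31).
Aug 1, 2236 → Sep 1, 2236: 31 days (August has 31).
Sep 1, 2236 → Oct 1, 2236: 30 days (September has 30).
Oct 1, 2236 → Nov 1, 2236: 31 days (October has 31).
Nov 1, 2236 → Dec 1, 2236: 30 days (November has 30).
Dec 1, 2236 → Dec 24, 2236: 23 days.
Total: 358 days.
358 mod 7 = 1, so Friday + 1 = Saturday.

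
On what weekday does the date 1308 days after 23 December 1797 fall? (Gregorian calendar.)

Dec 23, 1797 is a Saturday.
1308 mod 7 = 6, so 1308 days after a Saturday is Saturday + 6 = Friday.

Friday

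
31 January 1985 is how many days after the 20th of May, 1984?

May 20, 1984 → Jun 20, 1984: 31 days (May has 31).
Jun 20, 1984 → Jul 20, 1984: 30 days (June has 30).
Jul 20, 1984 → Aug 20, 1984: 31 days (July has 31).
Aug 20, 1984 → Sep 20, 1984: 31 days (August has 31).
Sep 20, 1984 → Oct 20, 1984: 30 days (September has 30).
Oct 20, 1984 → Nov 20, 1984: 31 days (October has 31).
Nov 20, 1984 → Dec 20, 1984: 30 days (November has 30).
Dec 20, 1984 → Jan 20, 1985: 31 days (December has 31).
Jan 20, 1985 → Jan 31, 1985: 11 days.
Total: 256 days.

256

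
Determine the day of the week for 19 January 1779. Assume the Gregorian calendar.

Tuesday

Doomsday rule: the anchor day for the 1700s is Sunday. For year 79: 79÷12 = 6 r 7, and 7÷4 = 1, so 6+7+1 = 14.
Sunday + 14 ≡ Sunday — that's 1779's doomsday.
In January the doomsday date is Jan 3 (1779 is not a leap year).
Jan 19 is 16 days after Jan 3; 16 mod 7 = 2, so Sunday + 2 = Tuesday.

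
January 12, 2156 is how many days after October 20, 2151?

1545

Oct 20, 2151 → Oct 20, 2152: 366 days (Feb 29, 2152 is in that span).
Oct 20, 2152 → Oct 20, 2153: 365 days.
Oct 20, 2153 → Oct 20, 2154: 365 days.
Oct 20, 2154 → Oct 20, 2155: 365 days.
Oct 20, 2155 → Nov 20, 2155: 31 days (October has 31).
Nov 20, 2155 → Dec 20, 2155: 30 days (November has 30).
Dec 20, 2155 → Jan 12, 2156: 23 days.
Total: 1545 days.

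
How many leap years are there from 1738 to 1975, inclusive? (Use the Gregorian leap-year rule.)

57

Multiples of 4 in [1738,1975]: 59.
Of those, multiples of 100: 2 (not leap unless ÷400).
Multiples of 400: 0.
Leap years = 59 − 2 + 0 = 57.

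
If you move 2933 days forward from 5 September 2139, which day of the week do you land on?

Sep 5, 2139 is a Saturday.
2933 mod 7 = 0, so 2933 days after a Saturday is Saturday + 0 = Saturday.

Saturday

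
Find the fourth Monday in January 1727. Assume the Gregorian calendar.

January 1, 1727 is a Wednesday.
The first Monday is therefore January 6 (5 days later).
The fourth Monday is 6 + 3×7 = January 27.

January 27, 1727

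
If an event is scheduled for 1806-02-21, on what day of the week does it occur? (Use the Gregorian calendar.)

January 1, 1806 is a Wednesday.
Jan 1, 1806 → Feb 1, 1806: 31 days (January has 31).
Feb 1, 1806 → Feb 21, 1806: 20 days.
Total: 51 days.
51 mod 7 = 2, so Wednesday + 2 = Friday.

Friday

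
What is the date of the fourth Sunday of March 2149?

March 23, 2149

March 1, 2149 is a Saturday.
The first Sunday is therefore March 2 (1 days later).
The fourth Sunday is 2 + 3×7 = March 23.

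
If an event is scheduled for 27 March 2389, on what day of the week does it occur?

Monday

Doomsday rule: the anchor day for the 2300s is Wednesday. For year 89: 89÷12 = 7 r 5, and 5÷4 = 1, so 7+5+1 = 13.
Wednesday + 13 ≡ Tuesday — that's 2389's doomsday.
In March the doomsday date is Mar 14.
Mar 27 is 13 days after Mar 14; 13 mod 7 = 6, so Tuesday + 6 = Monday.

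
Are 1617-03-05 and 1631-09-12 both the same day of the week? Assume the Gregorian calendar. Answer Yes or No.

From Mar 5, 1617 to Sep 12, 1631 is 5304 days.
5304 mod 7 = 5, so they are different weekdays.
(Mar 5, 1617 is a Sunday; Sep 12, 1631 is a Friday.)

No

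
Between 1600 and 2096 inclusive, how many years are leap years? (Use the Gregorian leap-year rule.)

122

Multiples of 4 in [1600,2096]: 125.
Of those, multiples of 100: 5 (not leap unless ÷400).
Multiples of 400: 2.
Leap years = 125 − 5 + 2 = 122.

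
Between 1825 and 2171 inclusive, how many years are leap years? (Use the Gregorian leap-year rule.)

Multiples of 4 in [1825,2171]: 86.
Of those, multiples of 100: 3 (not leap unless ÷400).
Multiples of 400: 1.
Leap years = 86 − 3 + 1 = 84.

84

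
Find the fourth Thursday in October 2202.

October 1, 2202 is a Friday.
The first Thursday is therefore October 7 (6 days later).
The fourth Thursday is 7 + 3×7 = October 28.

October 28, 2202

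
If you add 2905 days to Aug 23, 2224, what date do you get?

August 6, 2232

+365 (one year) → Aug 23, 2225 (2540 left).
+365 (one year) → Aug 23, 2226 (2175 left).
+365 (one year) → Aug 23, 2227 (1810 left).
+366 (one year; includes Feb 29, 2228) → Aug 23, 2228 (1444 left).
+365 (one year) → Aug 23, 2229 (1079 left).
+365 (one year) → Aug 23, 2230 (714 left).
+365 (one year) → Aug 23, 2231 (349 left).
Aug has 31 days: +9 → Sep 1, 2231 (340 left).
Sep has 30 days: +30 → Oct 1, 2231 (310 left).
Oct has 31 days: +31 → Nov 1, 2231 (279 left).
Nov has 30 days: +30 → Dec 1, 2231 (249 left).
Dec has 31 days: +31 → Jan 1, 2232 (218 left).
Jan has 31 days: +31 → Feb 1, 2232 (187 left).
Feb has 29 days: +29 → Mar 1, 2232 (158 left).
Mar has 31 days: +31 → Apr 1, 2232 (127 left).
Apr has 30 days: +30 → May 1, 2232 (97 left).
May has 31 days: +31 → Jun 1, 2232 (66 left).
Jun has 30 days: +30 → Jul 1, 2232 (36 left).
Jul has 31 days: +31 → Aug 1, 2232 (5 left).
+5 → Aug 6, 2232.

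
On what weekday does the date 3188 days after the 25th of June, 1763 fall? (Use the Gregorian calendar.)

Jun 25, 1763 is a Saturday.
3188 mod 7 = 3, so 3188 days after a Saturday is Saturday + 3 = Tuesday.

Tuesday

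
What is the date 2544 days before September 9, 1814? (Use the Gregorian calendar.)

−365 (one year) → Sep 9, 1813 (2179 left).
−365 (one year) → Sep 9, 1812 (1814 left).
−366 (one year; includes Feb 29, 1812) → Sep 9, 1811 (1448 left).
−365 (one year) → Sep 9, 1810 (1083 left).
−365 (one year) → Sep 9, 1809 (718 left).
−365 (one year) → Sep 9, 1808 (353 left).
−9 → Aug 31, 1808 (end of Aug, 31 days; 344 left).
−31 → Jul 31, 1808 (end of Jul, 31 days; 313 left).
−31 → Jun 30, 1808 (end of Jun, 30 days; 282 left).
−30 → May 31, 1808 (end of May, 31 days; 252 left).
−31 → Apr 30, 1808 (end of Apr, 30 days; 221 left).
−30 → Mar 31, 1808 (end of Mar, 31 days; 191 left).
−31 → Feb 29, 1808 (end of Feb, 29 days; 160 left).
−29 → Jan 31, 1808 (end of Jan, 31 days; 131 left).
−31 → Dec 31, 1807 (end of Dec, 31 days; 100 left).
−31 → Nov 30, 1807 (end of Nov, 30 days; 69 left).
−30 → Oct 31, 1807 (end of Oct, 31 days; 39 left).
−31 → Sep 30, 1807 (end of Sep, 30 days; 8 left).
−8 → Sep 22, 1807.

September 22, 1807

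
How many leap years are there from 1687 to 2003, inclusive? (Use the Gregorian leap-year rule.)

76

Multiples of 4 in [1687,2003]: 79.
Of those, multiples of 100: 4 (not leap unless ÷400).
Multiples of 400: 1.
Leap years = 79 − 4 + 1 = 76.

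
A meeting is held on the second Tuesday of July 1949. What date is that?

July 1, 1949 is a Friday.
The first Tuesday is therefore July 5 (4 days later).
The second Tuesday is 5 + 1×7 = July 12.

July 12, 1949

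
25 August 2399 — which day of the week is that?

Doomsday rule: the anchor day for the 2300s is Wednesday. For year 99: 99÷12 = 8 r 3, and 3÷4 = 0, so 8+3+0 = 11.
Wednesday + 11 ≡ Sunday — that's 2399's doomsday.
In August the doomsday date is Aug 8.
Aug 25 is 17 days after Aug 8; 17 mod 7 = 3, so Sunday + 3 = Wednesday.

Wednesday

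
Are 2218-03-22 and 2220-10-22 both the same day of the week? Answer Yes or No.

From Mar 22, 2218 to Oct 22, 2220 is 945 days.
945 mod 7 = 0, so they are the same weekday.
(Mar 22, 2218 is a Sunday; Oct 22, 2220 is a Sunday.)

Yes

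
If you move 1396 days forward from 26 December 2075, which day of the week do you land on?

Sunday

First find the weekday of Dec 26, 2075. Doomsday rule: the anchor day for the 2000s is Tuesday. For year 75: 75÷12 = 6 r 3, and 3÷4 = 0, so 6+3+0 = 9.
Tuesday + 9 ≡ Thursday — that's 2075's doomsday.
In December the doomsday date is Dec 12.
Dec 26 is 14 days after Dec 12; 14 mod 7 = 0, so Thursday + 0 = Thursday.
1396 mod 7 = 3, so 1396 days after a Thursday is Thursday + 3 = Sunday.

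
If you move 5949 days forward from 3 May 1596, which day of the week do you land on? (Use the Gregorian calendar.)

Thursday

May 3, 1596 is a Friday.
5949 mod 7 = 6, so 5949 days after a Friday is Friday + 6 = Thursday.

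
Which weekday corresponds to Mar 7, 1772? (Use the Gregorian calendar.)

Doomsday rule: the anchor day for the 1700s is Sunday. For year 72: 72÷12 = 6 r 0, and 0÷4 = 0, so 6+0+0 = 6.
Sunday + 6 ≡ Saturday — that's 1772's doomsday.
In March the doomsday date is Mar 14.
Mar 7 is 7 days before Mar 14; 7 mod 7 = 0, so Saturday − 0 = Saturday.

Saturday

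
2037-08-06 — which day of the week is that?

Doomsday rule: the anchor day for the 2000s is Tuesday. For year 37: 37÷12 = 3 r 1, and 1÷4 = 0, so 3+1+0 = 4.
Tuesday + 4 ≡ Saturday — that's 2037's doomsday.
In August the doomsday date is Aug 8.
Aug 6 is 2 days before Aug 8; 2 mod 7 = 2, so Saturday − 2 = Thursday.

Thursday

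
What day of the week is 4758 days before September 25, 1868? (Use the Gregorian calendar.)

Sunday

First find the weekday of Sep 25, 1868. Doomsday rule: the anchor day for the 1800s is Friday. For year 68: 68÷12 = 5 r 8, and 8÷4 = 2, so 5+8+2 = 15.
Friday + 15 ≡ Saturday — that's 1868's doomsday.
In September the doomsday date is Sep 5.
Sep 25 is 20 days after Sep 5; 20 mod 7 = 6, so Saturday + 6 = Friday.
4758 mod 7 = 5, so 4758 days before a Friday is Friday − 5 = Sunday.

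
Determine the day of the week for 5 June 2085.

Tuesday

Doomsday rule: the anchor day for the 2000s is Tuesday. For year 85: 85÷12 = 7 r 1, and 1÷4 = 0, so 7+1+0 = 8.
Tuesday + 8 ≡ Wednesday — that's 2085's doomsday.
In June the doomsday date is Jun 6.
Jun 5 is 1 day before Jun 6; 1 mod 7 = 1, so Wednesday − 1 = Tuesday.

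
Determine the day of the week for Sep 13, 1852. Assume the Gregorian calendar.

Doomsday rule: the anchor day for the 1800s is Friday. For year 52: 52÷12 = 4 r 4, and 4÷4 = 1, so 4+4+1 = 9.
Friday + 9 ≡ Sunday — that's 1852's doomsday.
In September the doomsday date is Sep 5.
Sep 13 is 8 days after Sep 5; 8 mod 7 = 1, so Sunday + 1 = Monday.

Monday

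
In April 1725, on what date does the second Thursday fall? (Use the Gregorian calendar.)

April 12, 1725

April 1, 1725 is a Sunday.
The first Thursday is therefore April 5 (4 days later).
The second Thursday is 5 + 1×7 = April 12.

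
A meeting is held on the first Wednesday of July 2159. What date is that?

July 1, 2159 is a Sunday.
The first Wednesday is therefore July 4 (3 days later).

July 4, 2159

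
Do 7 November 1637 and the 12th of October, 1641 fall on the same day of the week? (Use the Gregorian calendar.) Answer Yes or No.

From Nov 7, 1637 to Oct 12, 1641 is 1435 days.
1435 mod 7 = 0, so they are the same weekday.
(Nov 7, 1637 is a Saturday; Oct 12, 1641 is a Saturday.)

Yes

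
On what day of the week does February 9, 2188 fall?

Saturday

Doomsday rule: the anchor day for the 2100s is Sunday. For year 88: 88÷12 = 7 r 4, and 4÷4 = 1, so 7+4+1 = 12.
Sunday + 12 ≡ Friday — that's 2188's doomsday.
In February the doomsday date is Feb 29 (2188 is a leap year (divisible by 4)).
Feb 9 is 20 days before Feb 29; 20 mod 7 = 6, so Friday − 6 = Saturday.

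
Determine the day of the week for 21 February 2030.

Doomsday rule: the anchor day for the 2000s is Tuesday. For year 30: 30÷12 = 2 r 6, and 6÷4 = 1, so 2+6+1 = 9.
Tuesday + 9 ≡ Thursday — that's 2030's doomsday.
In February the doomsday date is Feb 28 (2030 is not a leap year).
Feb 21 is 7 days before Feb 28; 7 mod 7 = 0, so Thursday − 0 = Thursday.

Thursday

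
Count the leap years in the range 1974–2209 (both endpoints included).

57

Multiples of 4 in [1974,2209]: 59.
Of those, multiples of 100: 3 (not leap unless ÷400).
Multiples of 400: 1.
Leap years = 59 − 3 + 1 = 57.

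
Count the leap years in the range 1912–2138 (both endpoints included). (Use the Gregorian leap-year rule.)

56

Multiples of 4 in [1912,2138]: 57.
Of those, multiples of 100: 2 (not leap unless ÷400).
Multiples of 400: 1.
Leap years = 57 − 2 + 1 = 56.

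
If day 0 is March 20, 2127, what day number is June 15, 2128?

Mar 20, 2127 → Mar 20, 2128: 366 days (Feb 29, 2128 is in that span).
Mar 20, 2128 → Apr 20, 2128: 31 days (March has 31).
Apr 20, 2128 → May 20, 2128: 30 days (April has 30).
May 20, 2128 → Jun 15, 2128: 26 days.
Total: 453 days.

453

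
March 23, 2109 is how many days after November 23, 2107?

486

Nov 23, 2107 → Nov 23, 2108: 366 days (Feb 29, 2108 is in that span).
Nov 23, 2108 → Dec 23, 2108: 30 days (November has 30).
Dec 23, 2108 → Jan 23, 2109: 31 days (December has 31).
Jan 23, 2109 → Feb 23, 2109: 31 days (January has 31).
Feb 23, 2109 → Mar 23, 2109: 28 days.
Total: 486 days.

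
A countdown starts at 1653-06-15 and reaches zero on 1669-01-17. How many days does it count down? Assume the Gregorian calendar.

Jun 15, 1653 → Jun 15, 1654: 365 days.
Jun 15, 1654 → Jun 15, 1655: 365 days.
Jun 15, 1655 → Jun 15, 1656: 366 days (Feb 29, 1656 is in that span).
Jun 15, 1656 → Jun 15, 1657: 365 days.
Jun 15, 1657 → Jun 15, 1658: 365 days.
Jun 15, 1658 → Jun 15, 1659: 365 days.
Jun 15, 1659 → Jun 15, 1660: 366 days (Feb 29, 1660 is in that span).
Jun 15, 1660 → Jun 15, 1661: 365 days.
Jun 15, 1661 → Jun 15, 1662: 365 days.
Jun 15, 1662 → Jun 15, 1663: 365 days.
Jun 15, 1663 → Jun 15, 1664: 366 days (Feb 29, 1664 is in that span).
Jun 15, 1664 → Jun 15, 1665: 365 days.
Jun 15, 1665 → Jun 15, 1666: 365 days.
Jun 15, 1666 → Jun 15, 1667: 365 days.
Jun 15, 1667 → Jun 15, 1668: 366 days (Feb 29, 1668 is in that span).
Jun 15, 1668 → Jul 15, 1668: 30 days (June has 30).
Jul 15, 1668 → Aug 15, 1668: 31 days (July has 31).
Aug 15, 1668 → Sep 15, 1668: 31 days (August has 31).
Sep 15, 1668 → Oct 15, 1668: 30 days (September has 30).
Oct 15, 1668 → Nov 15, 1668: 31 days (October has 31).
Nov 15, 1668 → Dec 15, 1668: 30 days (November has 30).
Dec 15, 1668 → Jan 15, 1669: 31 days (December has 31).
Jan 15, 1669 → Jan 17, 1669: 2 days.
Total: 5695 days.

5695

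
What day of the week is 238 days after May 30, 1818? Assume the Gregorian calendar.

Saturday

First find the weekday of May 30, 1818. Doomsday rule: the anchor day for the 1800s is Friday. For year 18: 18÷12 = 1 r 6, and 6÷4 = 1, so 1+6+1 = 8.
Friday + 8 ≡ Saturday — that's 1818's doomsday.
In May the doomsday date is May 9.
May 30 is 21 days after May 9; 21 mod 7 = 0, so Saturday + 0 = Saturday.
238 mod 7 = 0, so 238 days after a Saturday is Saturday + 0 = Saturday.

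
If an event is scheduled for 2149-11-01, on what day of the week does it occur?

Saturday

Doomsday rule: the anchor day for the 2100s is Sunday. For year 49: 49÷12 = 4 r 1, and 1÷4 = 0, so 4+1+0 = 5.
Sunday + 5 ≡ Friday — that's 2149's doomsday.
In November the doomsday date is Nov 7.
Nov 1 is 6 days before Nov 7; 6 mod 7 = 6, so Friday − 6 = Saturday.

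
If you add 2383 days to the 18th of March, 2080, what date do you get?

+365 (one year) → Mar 18, 2081 (2018 left).
+365 (one year) → Mar 18, 2082 (1653 left).
+365 (one year) → Mar 18, 2083 (1288 left).
+366 (one year; includes Feb 29, 2084) → Mar 18, 2084 (922 left).
+365 (one year) → Mar 18, 2085 (557 left).
+365 (one year) → Mar 18, 2086 (192 left).
Mar has 31 days: +14 → Apr 1, 2086 (178 left).
Apr has 30 days: +30 → May 1, 2086 (148 left).
May has 31 days: +31 → Jun 1, 2086 (117 left).
Jun has 30 days: +30 → Jul 1, 2086 (87 left).
Jul has 31 days: +31 → Aug 1, 2086 (56 left).
Aug has 31 days: +31 → Sep 1, 2086 (25 left).
+25 → Sep 26, 2086.

September 26, 2086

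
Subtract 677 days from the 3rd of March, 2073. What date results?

−365 (one year) → Mar 3, 2072 (312 left).
−3 → Feb 29, 2072 (end of Feb, 29 days; 309 left).
−29 → Jan 31, 2072 (end of Jan, 31 days; 280 left).
−31 → Dec 31, 2071 (end of Dec, 31 days; 249 left).
−31 → Nov 30, 2071 (end of Nov, 30 days; 218 left).
−30 → Oct 31, 2071 (end of Oct, 31 days; 188 left).
−31 → Sep 30, 2071 (end of Sep, 30 days; 157 left).
−30 → Aug 31, 2071 (end of Aug, 31 days; 127 left).
−31 → Jul 31, 2071 (end of Jul, 31 days; 96 left).
−31 → Jun 30, 2071 (end of Jun, 30 days; 65 left).
−30 → May 31, 2071 (end of May, 31 days; 35 left).
−31 → Apr 30, 2071 (end of Apr, 30 days; 4 left).
−4 → Apr 26, 2071.

April 26, 2071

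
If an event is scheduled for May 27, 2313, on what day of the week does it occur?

Doomsday rule: the anchor day for the 2300s is Wednesday. For year 13: 13÷12 = 1 r 1, and 1÷4 = 0, so 1+1+0 = 2.
Wednesday + 2 ≡ Friday — that's 2313's doomsday.
In May the doomsday date is May 9.
May 27 is 18 days after May 9; 18 mod 7 = 4, so Friday + 4 = Tuesday.

Tuesday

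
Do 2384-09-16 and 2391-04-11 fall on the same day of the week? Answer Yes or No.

No

From Sep 16, 2384 to Apr 11, 2391 is 2398 days.
2398 mod 7 = 4, so they are different weekdays.
(Sep 16, 2384 is a Sunday; Apr 11, 2391 is a Thursday.)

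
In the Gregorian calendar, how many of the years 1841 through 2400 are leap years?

136

Multiples of 4 in [1841,2400]: 140.
Of those, multiples of 100: 6 (not leap unless ÷400).
Multiples of 400: 2.
Leap years = 140 − 6 + 2 = 136.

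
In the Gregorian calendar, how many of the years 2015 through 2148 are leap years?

33

Multiples of 4 in [2015,2148]: 34.
Of those, multiples of 100: 1 (not leap unless ÷400).
Multiples of 400: 0.
Leap years = 34 − 1 + 0 = 33.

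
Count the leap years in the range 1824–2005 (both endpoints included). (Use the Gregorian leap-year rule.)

Multiples of 4 in [1824,2005]: 46.
Of those, multiples of 100: 2 (not leap unless ÷400).
Multiples of 400: 1.
Leap years = 46 − 2 + 1 = 45.

45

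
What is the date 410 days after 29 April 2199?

June 13, 2200

+365 (one year) → Apr 29, 2200 (45 left).
Apr has 30 days: +2 → May 1, 2200 (43 left).
May has 31 days: +31 → Jun 1, 2200 (12 left).
+12 → Jun 13, 2200.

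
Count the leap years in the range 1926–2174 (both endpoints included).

61

Multiples of 4 in [1926,2174]: 62.
Of those, multiples of 100: 2 (not leap unless ÷400).
Multiples of 400: 1.
Leap years = 62 − 2 + 1 = 61.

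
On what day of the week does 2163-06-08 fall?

Doomsday rule: the anchor day for the 2100s is Sunday. For year 63: 63÷12 = 5 r 3, and 3÷4 = 0, so 5+3+0 = 8.
Sunday + 8 ≡ Monday — that's 2163's doomsday.
In June the doomsday date is Jun 6.
Jun 8 is 2 days after Jun 6; 2 mod 7 = 2, so Monday + 2 = Wednesday.

Wednesday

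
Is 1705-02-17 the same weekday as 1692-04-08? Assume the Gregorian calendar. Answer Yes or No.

From Apr 8, 1692 to Feb 17, 1705 is 4697 days.
4697 mod 7 = 0, so they are the same weekday.
(Apr 8, 1692 is a Tuesday; Feb 17, 1705 is a Tuesday.)

Yes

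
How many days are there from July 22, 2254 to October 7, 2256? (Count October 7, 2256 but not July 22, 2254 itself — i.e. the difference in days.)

Jul 22, 2254 → Jul 22, 2255: 365 days.
Jul 22, 2255 → Jul 22, 2256: 366 days (Feb 29, 2256 is in that span).
Jul 22, 2256 → Aug 22, 2256: 31 days (July has 31).
Aug 22, 2256 → Sep 22, 2256: 31 days (August has 31).
Sep 22, 2256 → Oct 7, 2256: 15 days.
Total: 808 days.

808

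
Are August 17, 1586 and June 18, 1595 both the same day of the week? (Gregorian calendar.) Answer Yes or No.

Yes

From Aug 17, 1586 to Jun 18, 1595 is 3227 days.
3227 mod 7 = 0, so they are the same weekday.
(Aug 17, 1586 is a Sunday; Jun 18, 1595 is a Sunday.)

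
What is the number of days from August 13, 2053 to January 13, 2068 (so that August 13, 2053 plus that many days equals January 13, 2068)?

5266

Aug 13, 2053 → Aug 13, 2054: 365 days.
Aug 13, 2054 → Aug 13, 2055: 365 days.
Aug 13, 2055 → Aug 13, 2056: 366 days (Feb 29, 2056 is in that span).
Aug 13, 2056 → Aug 13, 2057: 365 days.
Aug 13, 2057 → Aug 13, 2058: 365 days.
Aug 13, 2058 → Aug 13, 2059: 365 days.
Aug 13, 2059 → Aug 13, 2060: 366 days (Feb 29, 2060 is in that span).
Aug 13, 2060 → Aug 13, 2061: 365 days.
Aug 13, 2061 → Aug 13, 2062: 365 days.
Aug 13, 2062 → Aug 13, 2063: 365 days.
Aug 13, 2063 → Aug 13, 2064: 366 days (Feb 29, 2064 is in that span).
Aug 13, 2064 → Aug 13, 2065: 365 days.
Aug 13, 2065 → Aug 13, 2066: 365 days.
Aug 13, 2066 → Aug 13, 2067: 365 days.
Aug 13, 2067 → Sep 13, 2067: 31 days (August has 31).
Sep 13, 2067 → Oct 13, 2067: 30 days (September has 30).
Oct 13, 2067 → Nov 13, 2067: 31 days (October has 31).
Nov 13, 2067 → Dec 13, 2067: 30 days (November has 30).
Dec 13, 2067 → Jan 13, 2068: 31 days.
Total: 5266 days.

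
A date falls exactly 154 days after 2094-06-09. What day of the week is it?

Wednesday

Jun 9, 2094 is a Wednesday.
154 mod 7 = 0, so 154 days after a Wednesday is Wednesday + 0 = Wednesday.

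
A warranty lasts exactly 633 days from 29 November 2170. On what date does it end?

+365 (one year) → Nov 29, 2171 (268 left).
Nov has 30 days: +2 → Dec 1, 2171 (266 left).
Dec has 31 days: +31 → Jan 1, 2172 (235 left).
Jan has 31 days: +31 → Feb 1, 2172 (204 left).
Feb has 29 days: +29 → Mar 1, 2172 (175 left).
Mar has 31 days: +31 → Apr 1, 2172 (144 left).
Apr has 30 days: +30 → May 1, 2172 (114 left).
May has 31 days: +31 → Jun 1, 2172 (83 left).
Jun has 30 days: +30 → Jul 1, 2172 (53 left).
Jul has 31 days: +31 → Aug 1, 2172 (22 left).
+22 → Aug 23, 2172.

August 23, 2172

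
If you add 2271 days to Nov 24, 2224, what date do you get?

+365 (one year) → Nov 24, 2225 (1906 left).
+365 (one year) → Nov 24, 2226 (1541 left).
+365 (one year) → Nov 24, 2227 (1176 left).
+366 (one year; includes Feb 29, 2228) → Nov 24, 2228 (810 left).
+365 (one year) → Nov 24, 2229 (445 left).
+365 (one year) → Nov 24, 2230 (80 left).
Nov has 30 days: +7 → Dec 1, 2230 (73 left).
Dec has 31 days: +31 → Jan 1, 2231 (42 left).
Jan has 31 days: +31 → Feb 1, 2231 (11 left).
+11 → Feb 12, 2231.

February 12, 2231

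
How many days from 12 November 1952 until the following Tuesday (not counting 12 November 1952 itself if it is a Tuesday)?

6

Nov 12, 1952 is a Wednesday.
From Wednesday to the next Tuesday is 6 days.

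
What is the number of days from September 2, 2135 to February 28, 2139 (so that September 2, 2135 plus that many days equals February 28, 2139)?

1275

Sep 2, 2135 → Sep 2, 2136: 366 days (Feb 29, 2136 is in that span).
Sep 2, 2136 → Sep 2, 2137: 365 days.
Sep 2, 2137 → Sep 2, 2138: 365 days.
Sep 2, 2138 → Oct 2, 2138: 30 days (September has 30).
Oct 2, 2138 → Nov 2, 2138: 31 days (October has 31).
Nov 2, 2138 → Dec 2, 2138: 30 days (November has 30).
Dec 2, 2138 → Jan 2, 2139: 31 days (December has 31).
Jan 2, 2139 → Feb 2, 2139: 31 days (January has 31).
Feb 2, 2139 → Feb 28, 2139: 26 days.
Total: 1275 days.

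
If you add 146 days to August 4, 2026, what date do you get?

December 28, 2026

Aug has 31 days: +28 → Sep 1, 2026 (118 left).
Sep has 30 days: +30 → Oct 1, 2026 (88 left).
Oct has 31 days: +31 → Nov 1, 2026 (57 left).
Nov has 30 days: +30 → Dec 1, 2026 (27 left).
+27 → Dec 28, 2026.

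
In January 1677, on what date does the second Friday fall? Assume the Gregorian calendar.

January 8, 1677

January 1, 1677 is a Friday.
The first Friday is therefore January 1 (same day).
The second Friday is 1 + 1×7 = January 8.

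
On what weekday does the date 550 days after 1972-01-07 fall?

Tuesday

Jan 7, 1972 is a Friday.
550 mod 7 = 4, so 550 days after a Friday is Friday + 4 = Tuesday.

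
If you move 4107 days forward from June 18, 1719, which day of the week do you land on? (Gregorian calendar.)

Friday

First find the weekday of Jun 18, 1719. Doomsday rule: the anchor day for the 1700s is Sunday. For year 19: 19÷12 = 1 r 7, and 7÷4 = 1, so 1+7+1 = 9.
Sunday + 9 ≡ Tuesday — that's 1719's doomsday.
In June the doomsday date is Jun 6.
Jun 18 is 12 days after Jun 6; 12 mod 7 = 5, so Tuesday + 5 = Sunday.
4107 mod 7 = 5, so 4107 days after a Sunday is Sunday + 5 = Friday.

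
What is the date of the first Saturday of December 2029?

December 1, 2029

December 1, 2029 is a Saturday.
The first Saturday is therefore December 1 (same day).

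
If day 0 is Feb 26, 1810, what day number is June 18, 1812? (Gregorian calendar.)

Feb 26, 1810 → Feb 26, 1811: 365 days.
Feb 26, 1811 → Feb 26, 1812: 365 days.
Feb 26, 1812 → Mar 26, 1812: 29 days (February has 29).
Mar 26, 1812 → Apr 26, 1812: 31 days (March has 31).
Apr 26, 1812 → May 26, 1812: 30 days (April has 30).
May 26, 1812 → Jun 18, 1812: 23 days.
Total: 843 days.

843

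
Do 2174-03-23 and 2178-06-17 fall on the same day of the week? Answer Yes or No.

Yes

From Mar 23, 2174 to Jun 17, 2178 is 1547 days.
1547 mod 7 = 0, so they are the same weekday.
(Mar 23, 2174 is a Wednesday; Jun 17, 2178 is a Wednesday.)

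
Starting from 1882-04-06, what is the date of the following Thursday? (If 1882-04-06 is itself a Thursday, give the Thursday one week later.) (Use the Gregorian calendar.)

Apr 6, 1882 is a Thursday.
From Thursday to the next Thursday is 7 days.
Apr 6, 1882 + 7 = Apr 13, 1882.

April 13, 1882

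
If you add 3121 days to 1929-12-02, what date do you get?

June 19, 1938

+365 (one year) → Dec 2, 1930 (2756 left).
+365 (one year) → Dec 2, 1931 (2391 left).
+366 (one year; includes Feb 29, 1932) → Dec 2, 1932 (2025 left).
+365 (one year) → Dec 2, 1933 (1660 left).
+365 (one year) → Dec 2, 1934 (1295 left).
+365 (one year) → Dec 2, 1935 (930 left).
+366 (one year; includes Feb 29, 1936) → Dec 2, 1936 (564 left).
+365 (one year) → Dec 2, 1937 (199 left).
Dec has 31 days: +30 → Jan 1, 1938 (169 left).
Jan has 31 days: +31 → Feb 1, 1938 (138 left).
Feb has 28 days: +28 → Mar 1, 1938 (110 left).
Mar has 31 days: +31 → Apr 1, 1938 (79 left).
Apr has 30 days: +30 → May 1, 1938 (49 left).
May has 31 days: +31 → Jun 1, 1938 (18 left).
+18 → Jun 19, 1938.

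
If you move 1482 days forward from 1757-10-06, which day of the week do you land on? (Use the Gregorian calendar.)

First find the weekday of Oct 6, 1757. Doomsday rule: the anchor day for the 1700s is Sunday. For year 57: 57÷12 = 4 r 9, and 9÷4 = 2, so 4+9+2 = 15.
Sunday + 15 ≡ Monday — that's 1757's doomsday.
In October the doomsday date is Oct 10.
Oct 6 is 4 days before Oct 10; 4 mod 7 = 4, so Monday − 4 = Thursday.
1482 mod 7 = 5, so 1482 days after a Thursday is Thursday + 5 = Tuesday.

Tuesday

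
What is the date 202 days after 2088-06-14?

January 2, 2089

Jun has 30 days: +17 → Jul 1, 2088 (185 left).
Jul has 31 days: +31 → Aug 1, 2088 (154 left).
Aug has 31 days: +31 → Sep 1, 2088 (123 left).
Sep has 30 days: +30 → Oct 1, 2088 (93 left).
Oct has 31 days: +31 → Nov 1, 2088 (62 left).
Nov has 30 days: +30 → Dec 1, 2088 (32 left).
Dec has 31 days: +31 → Jan 1, 2089 (1 left).
+1 → Jan 2, 2089.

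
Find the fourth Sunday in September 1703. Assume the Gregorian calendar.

September 1, 1703 is a Saturday.
The first Sunday is therefore September 2 (1 days later).
The fourth Sunday is 2 + 3×7 = September 23.

September 23, 1703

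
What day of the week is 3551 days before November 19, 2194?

Monday

First find the weekday of Nov 19, 2194. Doomsday rule: the anchor day for the 2100s is Sunday. For year 94: 94÷12 = 7 r 10, and 10÷4 = 2, so 7+10+2 = 19.
Sunday + 19 ≡ Friday — that's 2194's doomsday.
In November the doomsday date is Nov 7.
Nov 19 is 12 days after Nov 7; 12 mod 7 = 5, so Friday + 5 = Wednesday.
3551 mod 7 = 2, so 3551 days before a Wednesday is Wednesday − 2 = Monday.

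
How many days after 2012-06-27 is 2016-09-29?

1555

Jun 27, 2012 → Jun 27, 2013: 365 days.
Jun 27, 2013 → Jun 27, 2014: 365 days.
Jun 27, 2014 → Jun 27, 2015: 365 days.
Jun 27, 2015 → Jun 27, 2016: 366 days (Feb 29, 2016 is in that span).
Jun 27, 2016 → Jul 27, 2016: 30 days (June has 30).
Jul 27, 2016 → Aug 27, 2016: 31 days (July has 31).
Aug 27, 2016 → Sep 27, 2016: 31 days (August has 31).
Sep 27, 2016 → Sep 29, 2016: 2 days.
Total: 1555 days.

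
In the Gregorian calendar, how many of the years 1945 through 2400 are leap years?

Multiples of 4 in [1945,2400]: 114.
Of those, multiples of 100: 5 (not leap unless ÷400).
Multiples of 400: 2.
Leap years = 114 − 5 + 2 = 111.

111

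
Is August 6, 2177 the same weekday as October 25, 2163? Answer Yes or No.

From Oct 25, 2163 to Aug 6, 2177 is 5034 days.
5034 mod 7 = 1, so they are different weekdays.
(Oct 25, 2163 is a Tuesday; Aug 6, 2177 is a Wednesday.)

No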